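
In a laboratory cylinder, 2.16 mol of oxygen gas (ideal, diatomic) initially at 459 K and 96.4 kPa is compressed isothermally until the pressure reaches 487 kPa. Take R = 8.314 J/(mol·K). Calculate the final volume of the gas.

16.9 L

V₁ = nRT₁/P₁ = 2.16×8.314×459/96.4 = 85.5 L.
Isothermal: T stays 459 K; PV = const ⇒ V₂ = 16.9 L, P₂ = 487 kPa.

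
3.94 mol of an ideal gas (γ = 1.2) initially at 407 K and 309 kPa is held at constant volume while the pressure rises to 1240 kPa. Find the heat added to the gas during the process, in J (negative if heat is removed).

V₁ = nRT₁/P₁ = 3.94×8.314×407/309 = 43.1 L.
Isochoric: V stays 43.1 L; P/T = const ⇒ T₂ = 1630 K, P₂ = 1240 kPa.
W = 0 (no volume change).
ΔU = nCvΔT = 3.94×41.6×(1630−407) = 201000 J.
Q = ΔU = 201000 J.

201000 J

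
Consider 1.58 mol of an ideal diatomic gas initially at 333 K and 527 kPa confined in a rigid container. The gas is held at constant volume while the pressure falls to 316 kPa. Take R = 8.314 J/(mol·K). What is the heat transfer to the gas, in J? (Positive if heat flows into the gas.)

-4380 J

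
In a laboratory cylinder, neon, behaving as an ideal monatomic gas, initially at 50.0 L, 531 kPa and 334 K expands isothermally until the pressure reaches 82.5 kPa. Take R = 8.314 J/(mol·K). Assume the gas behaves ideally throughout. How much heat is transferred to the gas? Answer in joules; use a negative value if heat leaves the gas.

49400 J

n = P₁V₁/(RT₁) = 531×50.0/(8.314×334) = 9.56 mol.
Isothermal: T stays 334 K; PV = const ⇒ V₂ = 322 L, P₂ = 82.5 kPa.
ΔU = 0 (ideal gas, T constant).
W = nRT ln(V₂/V₁) = 9.56×8.314×334×ln(6.44) = 49400 J.
Q = ΔU + W = 49400 J.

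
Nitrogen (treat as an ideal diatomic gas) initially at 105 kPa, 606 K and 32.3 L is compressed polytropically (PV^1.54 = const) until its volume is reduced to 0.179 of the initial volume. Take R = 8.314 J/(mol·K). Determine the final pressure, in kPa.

Polytropic n=1.54: T₂ = T₁(V₁/V₂)^(n−1) = 606×(5.59)^0.54 = 1530 K; P₂ = P₁(V₁/V₂)^n = 1490 kPa.

1490 kPa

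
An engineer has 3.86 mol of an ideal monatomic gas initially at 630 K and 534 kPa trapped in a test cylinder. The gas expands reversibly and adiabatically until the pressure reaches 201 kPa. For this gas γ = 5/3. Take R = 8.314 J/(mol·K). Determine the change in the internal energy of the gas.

V₁ = nRT₁/P₁ = 3.86×8.314×630/534 = 37.9 L.
Adiabatic: T₂/T₁ = (P₂/P₁)^((γ−1)/γ) ⇒ T₂ = 630×(0.376)^0.400 = 426 K; V₂ = 68.0 L.
For an ideal gas ΔU = nCvΔT with Cv = (3/2)R = 12.5 J/(mol·K).
ΔU = 3.86×12.5×(426−630) = -9810 J.

-9810 J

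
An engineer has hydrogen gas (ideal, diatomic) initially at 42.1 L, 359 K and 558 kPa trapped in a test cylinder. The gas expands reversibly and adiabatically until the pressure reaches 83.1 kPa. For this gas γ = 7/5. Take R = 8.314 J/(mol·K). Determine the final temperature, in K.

208 K

Adiabatic: T₂/T₁ = (P₂/P₁)^((γ−1)/γ) ⇒ T₂ = 359×(0.149)^0.286 = 208 K; V₂ = 164 L.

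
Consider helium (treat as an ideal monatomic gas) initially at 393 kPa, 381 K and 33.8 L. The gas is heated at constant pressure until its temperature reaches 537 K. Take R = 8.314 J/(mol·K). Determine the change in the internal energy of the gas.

n = P₁V₁/(RT₁) = 393×33.8/(8.314×381) = 4.19 mol.
Isobaric: P stays 393 kPa; V/T = const ⇒ T₂ = 537 K, V₂ = 47.6 L.
For an ideal gas ΔU = nCvΔT with Cv = (3/2)R = 12.5 J/(mol·K).
ΔU = 4.19×12.5×(537−381) = 8160 J.

8160 J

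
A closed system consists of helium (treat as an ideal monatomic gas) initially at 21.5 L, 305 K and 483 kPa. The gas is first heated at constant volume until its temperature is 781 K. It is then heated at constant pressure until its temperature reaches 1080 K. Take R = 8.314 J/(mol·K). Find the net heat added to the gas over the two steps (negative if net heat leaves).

n = P₁V₁/(RT₁) = 483×21.5/(8.314×305) = 4.10 mol.
Step 1 — Isochoric: V stays 21.5 L; P/T = const ⇒ T₂ = 781 K, P₂ = 1240 kPa.
W = 0 (no volume change).
ΔU = nCvΔT = 4.10×12.5×(781−305) = 24300 J.
Q = ΔU = 24300 J.
State after step 1: P = 1240 kPa, V = 21.5 L, T = 781 K.
Step 2 — Isobaric: P stays 1240 kPa; V/T = const ⇒ T₂ = 1080 K, V₂ = 29.7 L.
W = PΔV = 1240×(29.7−21.5) kPa·L = 10200 J.
ΔU = nCvΔT = 4.10×12.5×(1080−781) = 15300 J.
Q = ΔU + W = nCpΔT = 25500 J.
Net over both steps: W = 10200 J, Q = 49800 J, ΔU = 39600 J.

49800 J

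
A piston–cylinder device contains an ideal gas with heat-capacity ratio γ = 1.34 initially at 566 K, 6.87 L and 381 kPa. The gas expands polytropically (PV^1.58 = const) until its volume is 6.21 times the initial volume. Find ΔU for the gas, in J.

n = P₁V₁/(RT₁) = 381×6.87/(8.314×566) = 0.556 mol.
Polytropic n=1.58: T₂ = T₁(V₁/V₂)^(n−1) = 566×(0.161)^0.58 = 196 K; P₂ = P₁(V₁/V₂)^n = 21.3 kPa.
For an ideal gas ΔU = nCvΔT with Cv = R/(γ−1) = 24.5 J/(mol·K).
ΔU = 0.556×24.5×(196−566) = -5030 J.

-5030 J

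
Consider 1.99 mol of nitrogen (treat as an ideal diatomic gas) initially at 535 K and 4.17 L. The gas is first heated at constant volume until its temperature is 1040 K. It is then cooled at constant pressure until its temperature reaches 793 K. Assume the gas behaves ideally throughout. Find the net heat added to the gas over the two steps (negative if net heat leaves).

P₁ = nRT₁/V₁ = 1.99×8.314×535/4.17 = 2120 kPa.
Step 1 — Isochoric: V stays 4.17 L; P/T = const ⇒ T₂ = 1040 K, P₂ = 4130 kPa.
W = 0 (no volume change).
ΔU = nCvΔT = 1.99×20.8×(1040−535) = 20900 J.
Q = ΔU = 20900 J.
State after step 1: P = 4130 kPa, V = 4.17 L, T = 1040 K.
Step 2 — Isobaric: P stays 4130 kPa; V/T = const ⇒ T₂ = 793 K, V₂ = 3.18 L.
W = PΔV = 4130×(3.18−4.17) kPa·L = -4090 J.
ΔU = nCvΔT = 1.99×20.8×(793−1040) = -10200 J.
Q = ΔU + W = nCpΔT = -14300 J.
Net over both steps: W = -4090 J, Q = 6580 J, ΔU = 10700 J.

6580 J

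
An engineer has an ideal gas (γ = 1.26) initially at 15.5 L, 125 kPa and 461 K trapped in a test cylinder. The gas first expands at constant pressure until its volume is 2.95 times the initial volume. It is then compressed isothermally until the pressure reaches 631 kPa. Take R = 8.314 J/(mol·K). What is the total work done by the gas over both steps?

-5480 J

n = P₁V₁/(RT₁) = 125×15.5/(8.314×461) = 0.506 mol.
Step 1 — Isobaric: P stays 125 kPa; V/T = const ⇒ T₂ = 1360 K, V₂ = 45.7 L.
W = PΔV = 125×(45.7−15.5) kPa·L = 3780 J.
ΔU = nCvΔT = 0.506×32.0×(1360−461) = 14500 J.
Q = ΔU + W = nCpΔT = 18300 J.
State after step 1: P = 125 kPa, V = 45.7 L, T = 1360 K.
Step 2 — Isothermal: T stays 1360 K; PV = const ⇒ V₂ = 9.06 L, P₂ = 631 kPa.
ΔU = 0 (ideal gas, T constant).
W = nRT ln(V₂/V₁) = 0.506×8.314×1360×ln(0.198) = -9250 J.
Q = ΔU + W = -9250 J.
Net over both steps: W = -5480 J, Q = 9060 J, ΔU = 14500 J.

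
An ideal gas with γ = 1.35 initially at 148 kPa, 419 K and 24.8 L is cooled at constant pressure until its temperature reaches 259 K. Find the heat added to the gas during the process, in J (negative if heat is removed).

n = P₁V₁/(RT₁) = 148×24.8/(8.314×419) = 1.05 mol.
Isobaric: P stays 148 kPa; V/T = const ⇒ T₂ = 259 K, V₂ = 15.3 L.
W = PΔV = 148×(15.3−24.8) kPa·L = -1400 J.
ΔU = nCvΔT = 1.05×23.8×(259−419) = -4000 J.
Q = ΔU + W = nCpΔT = -5410 J.

-5410 J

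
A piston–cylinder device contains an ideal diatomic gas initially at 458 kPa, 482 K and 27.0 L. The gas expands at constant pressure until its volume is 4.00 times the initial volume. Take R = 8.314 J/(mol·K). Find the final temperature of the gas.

1930 K

Isobaric: P stays 458 kPa; V/T = const ⇒ T₂ = 1930 K, V₂ = 108 L.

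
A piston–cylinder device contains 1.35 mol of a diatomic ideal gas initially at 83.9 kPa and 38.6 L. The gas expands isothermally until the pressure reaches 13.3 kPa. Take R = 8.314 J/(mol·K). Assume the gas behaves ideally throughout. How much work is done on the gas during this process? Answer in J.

-5960 J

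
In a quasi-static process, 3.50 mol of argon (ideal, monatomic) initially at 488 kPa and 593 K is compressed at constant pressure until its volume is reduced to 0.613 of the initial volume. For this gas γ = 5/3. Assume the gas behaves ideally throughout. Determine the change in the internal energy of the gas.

-10000 J

V₁ = nRT₁/P₁ = 3.50×8.314×593/488 = 35.4 L.
Isobaric: P stays 488 kPa; V/T = const ⇒ T₂ = 364 K, V₂ = 21.7 L.
For an ideal gas ΔU = nCvΔT with Cv = (3/2)R = 12.5 J/(mol·K).
ΔU = 3.50×12.5×(364−593) = -10000 J.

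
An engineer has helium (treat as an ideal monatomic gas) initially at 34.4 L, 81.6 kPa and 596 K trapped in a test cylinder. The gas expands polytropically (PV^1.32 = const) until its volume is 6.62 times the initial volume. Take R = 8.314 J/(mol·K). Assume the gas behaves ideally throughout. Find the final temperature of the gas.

Polytropic n=1.32: T₂ = T₁(V₁/V₂)^(n−1) = 596×(0.151)^0.32 = 326 K; P₂ = P₁(V₁/V₂)^n = 6.73 kPa.

326 K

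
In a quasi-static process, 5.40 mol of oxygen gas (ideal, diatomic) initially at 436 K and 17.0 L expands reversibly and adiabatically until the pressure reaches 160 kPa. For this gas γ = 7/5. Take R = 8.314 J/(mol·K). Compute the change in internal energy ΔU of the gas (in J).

P₁ = nRT₁/V₁ = 5.40×8.314×436/17.0 = 1150 kPa.
Adiabatic: T₂/T₁ = (P₂/P₁)^((γ−1)/γ) ⇒ T₂ = 436×(0.139)^0.286 = 248 K; V₂ = 69.6 L.
For an ideal gas ΔU = nCvΔT with Cv = (5/2)R = 20.8 J/(mol·K).
ΔU = 5.40×20.8×(248−436) = -21100 J.

-21100 J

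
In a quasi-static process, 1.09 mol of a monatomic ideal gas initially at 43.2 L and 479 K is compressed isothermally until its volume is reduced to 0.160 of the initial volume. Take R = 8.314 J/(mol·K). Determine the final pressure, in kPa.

P₁ = nRT₁/V₁ = 1.09×8.314×479/43.2 = 100 kPa.
Isothermal: T stays 479 K; PV = const ⇒ V₂ = 6.91 L, P₂ = 628 kPa.

628 kPa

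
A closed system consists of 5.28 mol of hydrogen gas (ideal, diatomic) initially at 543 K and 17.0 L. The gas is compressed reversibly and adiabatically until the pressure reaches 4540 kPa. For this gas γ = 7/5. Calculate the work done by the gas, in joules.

-23800 J

P₁ = nRT₁/V₁ = 5.28×8.314×543/17.0 = 1400 kPa.
Adiabatic: T₂/T₁ = (P₂/P₁)^((γ−1)/γ) ⇒ T₂ = 543×(3.24)^0.286 = 760 K; V₂ = 7.34 L.
ΔU = nCvΔT = 5.28×20.8×(760−543) = 23800 J.
Q = 0 for an adiabatic process, so W = −ΔU = -23800 J.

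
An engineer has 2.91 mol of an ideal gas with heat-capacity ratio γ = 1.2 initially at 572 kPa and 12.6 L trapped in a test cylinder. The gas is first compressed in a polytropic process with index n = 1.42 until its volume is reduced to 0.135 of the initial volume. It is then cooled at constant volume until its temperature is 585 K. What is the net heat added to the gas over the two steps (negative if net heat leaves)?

12100 J

T₁ = P₁V₁/(nR) = 572×12.6/(2.91×8.314) = 298 K.
Step 1 — Polytropic n=1.42: T₂ = T₁(V₁/V₂)^(n−1) = 298×(7.41)^0.42 = 691 K; P₂ = P₁(V₁/V₂)^n = 9820 kPa.
W = (P₁V₁−P₂V₂)/(n−1) = (572×12.6−9820×1.70)/0.42 = -22600 J.
ΔU = nCvΔT = 2.91×41.6×(691−298) = 47500 J.
Q = ΔU + W = 24900 J.
State after step 1: P = 9820 kPa, V = 1.70 L, T = 691 K.
Step 2 — Isochoric: V stays 1.70 L; P/T = const ⇒ T₂ = 585 K, P₂ = 8320 kPa.
W = 0 (no volume change).
ΔU = nCvΔT = 2.91×41.6×(585−691) = -12800 J.
Q = ΔU = -12800 J.
Net over both steps: W = -22600 J, Q = 12100 J, ΔU = 34700 J.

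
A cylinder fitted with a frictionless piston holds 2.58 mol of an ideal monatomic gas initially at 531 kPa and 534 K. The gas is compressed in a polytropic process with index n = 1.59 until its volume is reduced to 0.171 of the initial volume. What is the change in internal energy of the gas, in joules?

V₁ = nRT₁/P₁ = 2.58×8.314×534/531 = 21.6 L.
Polytropic n=1.59: T₂ = T₁(V₁/V₂)^(n−1) = 534×(5.85)^0.59 = 1510 K; P₂ = P₁(V₁/V₂)^n = 8800 kPa.
For an ideal gas ΔU = nCvΔT with Cv = (3/2)R = 12.5 J/(mol·K).
ΔU = 2.58×12.5×(1510−534) = 31500 J.

31500 J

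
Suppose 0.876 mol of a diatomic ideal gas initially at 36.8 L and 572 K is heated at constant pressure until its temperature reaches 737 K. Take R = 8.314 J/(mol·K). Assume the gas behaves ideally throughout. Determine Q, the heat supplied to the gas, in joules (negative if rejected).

4210 J

P₁ = nRT₁/V₁ = 0.876×8.314×572/36.8 = 113 kPa.
Isobaric: P stays 113 kPa; V/T = const ⇒ T₂ = 737 K, V₂ = 47.4 L.
W = PΔV = 113×(47.4−36.8) kPa·L = 1200 J.
ΔU = nCvΔT = 0.876×20.8×(737−572) = 3000 J.
Q = ΔU + W = nCpΔT = 4210 J.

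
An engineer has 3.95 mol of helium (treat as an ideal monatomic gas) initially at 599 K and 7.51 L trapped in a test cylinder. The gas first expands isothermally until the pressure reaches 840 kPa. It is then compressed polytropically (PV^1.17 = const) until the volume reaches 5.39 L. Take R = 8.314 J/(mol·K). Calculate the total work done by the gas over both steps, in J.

P₁ = nRT₁/V₁ = 3.95×8.314×599/7.51 = 2620 kPa.
Step 1 — Isothermal: T stays 599 K; PV = const ⇒ V₂ = 23.4 L, P₂ = 840 kPa.
ΔU = 0 (ideal gas, T constant).
W = nRT ln(V₂/V₁) = 3.95×8.314×599×ln(3.12) = 22400 J.
Q = ΔU + W = 22400 J.
State after step 1: P = 840 kPa, V = 23.4 L, T = 599 K.
Step 2 — Polytropic n=1.17: T₂ = T₁(V₁/V₂)^(n−1) = 599×(4.34)^0.17 = 769 K; P₂ = P₁(V₁/V₂)^n = 4680 kPa.
W = (P₁V₁−P₂V₂)/(n−1) = (840×23.4−4680×5.39)/0.17 = -32800 J.
ΔU = nCvΔT = 3.95×12.5×(769−599) = 8370 J.
Q = ΔU + W = -24500 J.
Net over both steps: W = -10500 J, Q = -2080 J, ΔU = 8370 J.

-10500 J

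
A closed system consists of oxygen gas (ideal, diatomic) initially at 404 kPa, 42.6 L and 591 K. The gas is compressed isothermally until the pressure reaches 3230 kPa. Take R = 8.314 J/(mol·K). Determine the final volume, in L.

Isothermal: T stays 591 K; PV = const ⇒ V₂ = 5.33 L, P₂ = 3230 kPa.

5.33 L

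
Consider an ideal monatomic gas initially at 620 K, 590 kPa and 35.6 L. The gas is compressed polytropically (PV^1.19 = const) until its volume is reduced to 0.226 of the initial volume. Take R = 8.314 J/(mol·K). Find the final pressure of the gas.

3460 kPa

Polytropic n=1.19: T₂ = T₁(V₁/V₂)^(n−1) = 620×(4.42)^0.19 = 822 K; P₂ = P₁(V₁/V₂)^n = 3460 kPa.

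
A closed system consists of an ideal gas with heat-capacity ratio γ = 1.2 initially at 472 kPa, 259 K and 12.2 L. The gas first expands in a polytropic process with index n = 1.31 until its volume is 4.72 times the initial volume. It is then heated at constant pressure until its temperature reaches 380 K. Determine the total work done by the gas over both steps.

n = P₁V₁/(RT₁) = 472×12.2/(8.314×259) = 2.67 mol.
Step 1 — Polytropic n=1.31: T₂ = T₁(V₁/V₂)^(n−1) = 259×(0.212)^0.31 = 160 K; P₂ = P₁(V₁/V₂)^n = 61.8 kPa.
W = (P₁V₁−P₂V₂)/(n−1) = (472×12.2−61.8×57.6)/0.31 = 7090 J.
ΔU = nCvΔT = 2.67×41.6×(160−259) = -11000 J.
Q = ΔU + W = -3900 J.
State after step 1: P = 61.8 kPa, V = 57.6 L, T = 160 K.
Step 2 — Isobaric: P stays 61.8 kPa; V/T = const ⇒ T₂ = 380 K, V₂ = 137 L.
W = PΔV = 61.8×(137−57.6) kPa·L = 4890 J.
ΔU = nCvΔT = 2.67×41.6×(380−160) = 24400 J.
Q = ΔU + W = nCpΔT = 29300 J.
Net over both steps: W = 12000 J, Q = 25400 J, ΔU = 13500 J.

12000 J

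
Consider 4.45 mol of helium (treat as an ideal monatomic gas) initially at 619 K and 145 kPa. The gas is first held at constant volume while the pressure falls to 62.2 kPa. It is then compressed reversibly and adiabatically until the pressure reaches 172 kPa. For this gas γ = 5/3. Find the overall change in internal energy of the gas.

-12200 J

V₁ = nRT₁/P₁ = 4.45×8.314×619/145 = 158 L.
Step 1 — Isochoric: V stays 158 L; P/T = const ⇒ T₂ = 266 K, P₂ = 62.2 kPa.
W = 0 (no volume change).
ΔU = nCvΔT = 4.45×12.5×(266−619) = -19600 J.
Q = ΔU = -19600 J.
State after step 1: P = 62.2 kPa, V = 158 L, T = 266 K.
Step 2 — Adiabatic: T₂/T₁ = (P₂/P₁)^((γ−1)/γ) ⇒ T₂ = 266×(2.77)^0.400 = 399 K; V₂ = 85.8 L.
ΔU = nCvΔT = 4.45×12.5×(399−266) = 7400 J.
Q = 0 for an adiabatic process, so W = −ΔU = -7400 J.
Net over both steps: W = -7400 J, Q = -19600 J, ΔU = -12200 J.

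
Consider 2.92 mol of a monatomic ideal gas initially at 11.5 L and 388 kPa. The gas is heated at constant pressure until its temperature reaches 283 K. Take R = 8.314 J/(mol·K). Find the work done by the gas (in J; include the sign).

2410 J

T₁ = P₁V₁/(nR) = 388×11.5/(2.92×8.314) = 184 K.
Isobaric: P stays 388 kPa; V/T = const ⇒ T₂ = 283 K, V₂ = 17.7 L.
W = PΔV = 388×(17.7−11.5) kPa·L = 2410 J.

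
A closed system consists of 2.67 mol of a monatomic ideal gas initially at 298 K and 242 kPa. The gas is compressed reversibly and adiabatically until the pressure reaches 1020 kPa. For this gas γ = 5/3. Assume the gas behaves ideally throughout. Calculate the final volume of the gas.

11.5 L

V₁ = nRT₁/P₁ = 2.67×8.314×298/242 = 27.3 L.
Adiabatic: T₂/T₁ = (P₂/P₁)^((γ−1)/γ) ⇒ T₂ = 298×(4.21)^0.400 = 530 K; V₂ = 11.5 L.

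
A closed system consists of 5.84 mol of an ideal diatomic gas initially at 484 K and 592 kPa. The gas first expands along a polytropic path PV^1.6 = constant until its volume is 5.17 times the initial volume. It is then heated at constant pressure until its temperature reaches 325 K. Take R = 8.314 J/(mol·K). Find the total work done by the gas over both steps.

V₁ = nRT₁/P₁ = 5.84×8.314×484/592 = 39.7 L.
Step 1 — Polytropic n=1.6: T₂ = T₁(V₁/V₂)^(n−1) = 484×(0.193)^0.60 = 181 K; P₂ = P₁(V₁/V₂)^n = 42.7 kPa.
W = (P₁V₁−P₂V₂)/(n−1) = (592×39.7−42.7×205)/0.60 = 24600 J.
ΔU = nCvΔT = 5.84×20.8×(181−484) = -36800 J.
Q = ΔU + W = -12300 J.
State after step 1: P = 42.7 kPa, V = 205 L, T = 181 K.
Step 2 — Isobaric: P stays 42.7 kPa; V/T = const ⇒ T₂ = 325 K, V₂ = 369 L.
W = PΔV = 42.7×(369−205) kPa·L = 7010 J.
ΔU = nCvΔT = 5.84×20.8×(325−181) = 17500 J.
Q = ΔU + W = nCpΔT = 24500 J.
Net over both steps: W = 31600 J, Q = 12300 J, ΔU = -19300 J.

31600 J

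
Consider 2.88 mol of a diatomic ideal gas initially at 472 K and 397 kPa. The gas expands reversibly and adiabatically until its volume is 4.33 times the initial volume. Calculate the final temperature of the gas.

V₁ = nRT₁/P₁ = 2.88×8.314×472/397 = 28.5 L.
Adiabatic: TV^(γ−1) = const ⇒ T₂ = 472×(0.231)^0.400 = 263 K; PV^γ = const ⇒ P₂ = 51.0 kPa.

263 K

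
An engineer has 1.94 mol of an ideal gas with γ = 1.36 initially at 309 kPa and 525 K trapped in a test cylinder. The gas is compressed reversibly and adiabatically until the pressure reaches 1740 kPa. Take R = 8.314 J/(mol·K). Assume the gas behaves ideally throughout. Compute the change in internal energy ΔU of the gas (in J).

V₁ = nRT₁/P₁ = 1.94×8.314×525/309 = 27.4 L.
Adiabatic: T₂/T₁ = (P₂/P₁)^((γ−1)/γ) ⇒ T₂ = 525×(5.63)^0.265 = 830 K; V₂ = 7.69 L.
For an ideal gas ΔU = nCvΔT with Cv = R/(γ−1) = 23.1 J/(mol·K).
ΔU = 1.94×23.1×(830−525) = 13600 J.

13600 J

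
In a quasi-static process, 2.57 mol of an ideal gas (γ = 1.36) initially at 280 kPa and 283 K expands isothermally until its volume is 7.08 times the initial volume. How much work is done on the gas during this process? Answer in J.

V₁ = nRT₁/P₁ = 2.57×8.314×283/280 = 21.6 L.
Isothermal: T stays 283 K; PV = const ⇒ V₂ = 153 L, P₂ = 39.5 kPa.
W = nRT ln(V₂/V₁) = 2.57×8.314×283×ln(7.08) = 11800 J.
Work done on the gas = −W_by = -11800 J.

-11800 J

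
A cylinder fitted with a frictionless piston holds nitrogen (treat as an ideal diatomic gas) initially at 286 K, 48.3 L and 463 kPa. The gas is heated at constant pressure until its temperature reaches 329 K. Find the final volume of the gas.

Isobaric: P stays 463 kPa; V/T = const ⇒ T₂ = 329 K, V₂ = 55.6 L.

55.6 L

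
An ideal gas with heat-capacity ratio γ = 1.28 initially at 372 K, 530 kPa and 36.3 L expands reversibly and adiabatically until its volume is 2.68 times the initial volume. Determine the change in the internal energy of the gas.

-16600 J

n = P₁V₁/(RT₁) = 530×36.3/(8.314×372) = 6.22 mol.
Adiabatic: TV^(γ−1) = const ⇒ T₂ = 372×(0.373)^0.280 = 282 K; PV^γ = const ⇒ P₂ = 150 kPa.
For an ideal gas ΔU = nCvΔT with Cv = R/(γ−1) = 29.7 J/(mol·K).
ΔU = 6.22×29.7×(282−372) = -16600 J.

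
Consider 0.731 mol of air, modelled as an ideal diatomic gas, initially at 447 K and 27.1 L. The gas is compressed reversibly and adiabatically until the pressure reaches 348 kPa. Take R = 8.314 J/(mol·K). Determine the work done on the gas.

2900 J

P₁ = nRT₁/V₁ = 0.731×8.314×447/27.1 = 100 kPa.
Adiabatic: T₂/T₁ = (P₂/P₁)^((γ−1)/γ) ⇒ T₂ = 447×(3.47)^0.286 = 638 K; V₂ = 11.1 L.
ΔU = nCvΔT = 0.731×20.8×(638−447) = 2900 J.
Q = 0 for an adiabatic process, so W = −ΔU = -2900 J.
Work done on the gas = −W_by = 2900 J.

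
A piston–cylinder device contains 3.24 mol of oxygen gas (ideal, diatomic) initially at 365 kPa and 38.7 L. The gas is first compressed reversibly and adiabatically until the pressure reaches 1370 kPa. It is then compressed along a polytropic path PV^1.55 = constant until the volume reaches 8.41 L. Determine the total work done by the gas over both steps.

-30300 J

T₁ = P₁V₁/(nR) = 365×38.7/(3.24×8.314) = 524 K.
Step 1 — Adiabatic: T₂/T₁ = (P₂/P₁)^((γ−1)/γ) ⇒ T₂ = 524×(3.75)^0.286 = 765 K; V₂ = 15.0 L.
ΔU = nCvΔT = 3.24×20.8×(765−524) = 16200 J.
Q = 0 for an adiabatic process, so W = −ΔU = -16200 J.
State after step 1: P = 1370 kPa, V = 15.0 L, T = 765 K.
Step 2 — Polytropic n=1.55: T₂ = T₁(V₁/V₂)^(n−1) = 765×(1.79)^0.55 = 1050 K; P₂ = P₁(V₁/V₂)^n = 3370 kPa.
W = (P₁V₁−P₂V₂)/(n−1) = (1370×15.0−3370×8.41)/0.55 = -14100 J.
ΔU = nCvΔT = 3.24×20.8×(1050−765) = 19400 J.
Q = ΔU + W = 5300 J.
Net over both steps: W = -30300 J, Q = 5300 J, ΔU = 35600 J.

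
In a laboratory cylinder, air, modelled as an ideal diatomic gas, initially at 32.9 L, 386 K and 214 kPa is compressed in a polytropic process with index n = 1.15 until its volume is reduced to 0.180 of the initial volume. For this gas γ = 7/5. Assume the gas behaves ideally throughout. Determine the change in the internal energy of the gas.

5160 J

n = P₁V₁/(RT₁) = 214×32.9/(8.314×386) = 2.19 mol.
Polytropic n=1.15: T₂ = T₁(V₁/V₂)^(n−1) = 386×(5.56)^0.15 = 499 K; P₂ = P₁(V₁/V₂)^n = 1540 kPa.
For an ideal gas ΔU = nCvΔT with Cv = (5/2)R = 20.8 J/(mol·K).
ΔU = 2.19×20.8×(499−386) = 5160 J.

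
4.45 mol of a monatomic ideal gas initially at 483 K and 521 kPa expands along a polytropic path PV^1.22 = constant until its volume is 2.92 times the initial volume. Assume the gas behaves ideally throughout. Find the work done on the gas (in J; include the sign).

V₁ = nRT₁/P₁ = 4.45×8.314×483/521 = 34.3 L.
Polytropic n=1.22: T₂ = T₁(V₁/V₂)^(n−1) = 483×(0.342)^0.22 = 382 K; P₂ = P₁(V₁/V₂)^n = 141 kPa.
W = (P₁V₁−P₂V₂)/(n−1) = (521×34.3−141×100)/0.22 = 17100 J.
Work done on the gas = −W_by = -17100 J.

-17100 J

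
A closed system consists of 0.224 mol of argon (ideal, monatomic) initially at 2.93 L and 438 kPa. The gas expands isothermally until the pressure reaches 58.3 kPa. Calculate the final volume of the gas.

T₁ = P₁V₁/(nR) = 438×2.93/(0.224×8.314) = 689 K.
Isothermal: T stays 689 K; PV = const ⇒ V₂ = 22.0 L, P₂ = 58.3 kPa.

22.0 L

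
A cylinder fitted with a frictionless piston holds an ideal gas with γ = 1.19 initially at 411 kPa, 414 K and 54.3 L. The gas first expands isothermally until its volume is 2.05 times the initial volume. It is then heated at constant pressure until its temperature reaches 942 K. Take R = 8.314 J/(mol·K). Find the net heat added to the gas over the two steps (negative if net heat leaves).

194000 J

n = P₁V₁/(RT₁) = 411×54.3/(8.314×414) = 6.48 mol.
Step 1 — Isothermal: T stays 414 K; PV = const ⇒ V₂ = 111 L, P₂ = 200 kPa.
ΔU = 0 (ideal gas, T constant).
W = nRT ln(V₂/V₁) = 6.48×8.314×414×ln(2.05) = 16000 J.
Q = ΔU + W = 16000 J.
State after step 1: P = 200 kPa, V = 111 L, T = 414 K.
Step 2 — Isobaric: P stays 200 kPa; V/T = const ⇒ T₂ = 942 K, V₂ = 253 L.
W = PΔV = 200×(253−111) kPa·L = 28500 J.
ΔU = nCvΔT = 6.48×43.8×(942−414) = 150000 J.
Q = ΔU + W = nCpΔT = 178000 J.
Net over both steps: W = 44500 J, Q = 194000 J, ΔU = 150000 J.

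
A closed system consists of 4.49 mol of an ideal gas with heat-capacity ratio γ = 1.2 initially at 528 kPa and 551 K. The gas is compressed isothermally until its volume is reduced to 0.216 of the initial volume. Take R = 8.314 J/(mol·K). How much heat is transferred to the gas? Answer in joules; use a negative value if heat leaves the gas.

V₁ = nRT₁/P₁ = 4.49×8.314×551/528 = 39.0 L.
Isothermal: T stays 551 K; PV = const ⇒ V₂ = 8.41 L, P₂ = 2440 kPa.
ΔU = 0 (ideal gas, T constant).
W = nRT ln(V₂/V₁) = 4.49×8.314×551×ln(0.216) = -31500 J.
Q = ΔU + W = -31500 J.

-31500 J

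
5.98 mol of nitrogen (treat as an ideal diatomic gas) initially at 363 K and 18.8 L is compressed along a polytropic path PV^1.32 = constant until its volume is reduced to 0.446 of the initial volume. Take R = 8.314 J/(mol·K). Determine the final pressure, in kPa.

2790 kPa

P₁ = nRT₁/V₁ = 5.98×8.314×363/18.8 = 960 kPa.
Polytropic n=1.32: T₂ = T₁(V₁/V₂)^(n−1) = 363×(2.24)^0.32 = 470 K; P₂ = P₁(V₁/V₂)^n = 2790 kPa.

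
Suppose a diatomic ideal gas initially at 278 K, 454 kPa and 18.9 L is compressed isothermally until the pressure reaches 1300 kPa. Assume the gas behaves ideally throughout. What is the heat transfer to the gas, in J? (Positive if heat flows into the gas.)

n = P₁V₁/(RT₁) = 454×18.9/(8.314×278) = 3.71 mol.
Isothermal: T stays 278 K; PV = const ⇒ V₂ = 6.60 L, P₂ = 1300 kPa.
ΔU = 0 (ideal gas, T constant).
W = nRT ln(V₂/V₁) = 3.71×8.314×278×ln(0.349) = -9030 J.
Q = ΔU + W = -9030 J.

-9030 J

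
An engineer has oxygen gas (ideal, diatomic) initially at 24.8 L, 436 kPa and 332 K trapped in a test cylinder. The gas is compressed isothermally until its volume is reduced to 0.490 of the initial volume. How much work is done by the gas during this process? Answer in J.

n = P₁V₁/(RT₁) = 436×24.8/(8.314×332) = 3.92 mol.
Isothermal: T stays 332 K; PV = const ⇒ V₂ = 12.2 L, P₂ = 890 kPa.
W = nRT ln(V₂/V₁) = 3.92×8.314×332×ln(0.490) = -7710 J.

-7710 J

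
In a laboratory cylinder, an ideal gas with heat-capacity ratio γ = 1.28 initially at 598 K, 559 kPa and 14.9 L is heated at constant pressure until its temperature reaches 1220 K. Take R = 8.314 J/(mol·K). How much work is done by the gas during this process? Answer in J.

8660 J

n = P₁V₁/(RT₁) = 559×14.9/(8.314×598) = 1.68 mol.
Isobaric: P stays 559 kPa; V/T = const ⇒ T₂ = 1220 K, V₂ = 30.4 L.
W = PΔV = 559×(30.4−14.9) kPa·L = 8660 J.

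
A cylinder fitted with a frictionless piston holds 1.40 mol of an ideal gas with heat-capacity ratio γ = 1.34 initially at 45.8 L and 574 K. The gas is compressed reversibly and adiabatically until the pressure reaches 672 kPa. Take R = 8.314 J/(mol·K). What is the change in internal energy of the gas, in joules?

P₁ = nRT₁/V₁ = 1.40×8.314×574/45.8 = 146 kPa.
Adiabatic: T₂/T₁ = (P₂/P₁)^((γ−1)/γ) ⇒ T₂ = 574×(4.61)^0.254 = 846 K; V₂ = 14.6 L.
For an ideal gas ΔU = nCvΔT with Cv = R/(γ−1) = 24.5 J/(mol·K).
ΔU = 1.40×24.5×(846−574) = 9300 J.

9300 J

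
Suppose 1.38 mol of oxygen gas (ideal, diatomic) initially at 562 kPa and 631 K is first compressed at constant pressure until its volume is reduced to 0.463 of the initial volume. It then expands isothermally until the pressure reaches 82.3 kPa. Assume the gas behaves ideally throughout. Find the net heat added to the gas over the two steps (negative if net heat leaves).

-7170 J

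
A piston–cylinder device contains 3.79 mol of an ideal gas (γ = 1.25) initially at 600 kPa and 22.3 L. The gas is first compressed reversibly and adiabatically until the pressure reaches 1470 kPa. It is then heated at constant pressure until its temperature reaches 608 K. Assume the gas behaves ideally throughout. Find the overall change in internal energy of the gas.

23100 J

T₁ = P₁V₁/(nR) = 600×22.3/(3.79×8.314) = 425 K.
Step 1 — Adiabatic: T₂/T₁ = (P₂/P₁)^((γ−1)/γ) ⇒ T₂ = 425×(2.45)^0.200 = 508 K; V₂ = 10.9 L.
ΔU = nCvΔT = 3.79×33.3×(508−425) = 10500 J.
Q = 0 for an adiabatic process, so W = −ΔU = -10500 J.
State after step 1: P = 1470 kPa, V = 10.9 L, T = 508 K.
Step 2 — Isobaric: P stays 1470 kPa; V/T = const ⇒ T₂ = 608 K, V₂ = 13.0 L.
W = PΔV = 1470×(13.0−10.9) kPa·L = 3150 J.
ΔU = nCvΔT = 3.79×33.3×(608−508) = 12600 J.
Q = ΔU + W = nCpΔT = 15800 J.
Net over both steps: W = -7350 J, Q = 15800 J, ΔU = 23100 J.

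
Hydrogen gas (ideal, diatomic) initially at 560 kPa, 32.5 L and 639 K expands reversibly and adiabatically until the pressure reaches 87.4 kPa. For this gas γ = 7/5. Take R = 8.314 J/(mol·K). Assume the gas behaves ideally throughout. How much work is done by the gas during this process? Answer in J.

n = P₁V₁/(RT₁) = 560×32.5/(8.314×639) = 3.43 mol.
Adiabatic: T₂/T₁ = (P₂/P₁)^((γ−1)/γ) ⇒ T₂ = 639×(0.156)^0.286 = 376 K; V₂ = 122 L.
ΔU = nCvΔT = 3.43×20.8×(376−639) = -18700 J.
Q = 0 for an adiabatic process, so W = −ΔU = 18700 J.

18700 J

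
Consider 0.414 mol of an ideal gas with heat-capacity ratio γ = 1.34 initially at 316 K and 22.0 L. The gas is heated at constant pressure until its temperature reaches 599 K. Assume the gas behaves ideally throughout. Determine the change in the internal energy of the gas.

P₁ = nRT₁/V₁ = 0.414×8.314×316/22.0 = 49.4 kPa.
Isobaric: P stays 49.4 kPa; V/T = const ⇒ T₂ = 599 K, V₂ = 41.7 L.
For an ideal gas ΔU = nCvΔT with Cv = R/(γ−1) = 24.5 J/(mol·K).
ΔU = 0.414×24.5×(599−316) = 2860 J.

2860 J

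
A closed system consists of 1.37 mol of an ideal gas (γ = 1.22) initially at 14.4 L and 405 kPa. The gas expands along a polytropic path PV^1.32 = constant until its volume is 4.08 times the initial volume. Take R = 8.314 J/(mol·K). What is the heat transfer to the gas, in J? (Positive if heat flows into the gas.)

T₁ = P₁V₁/(nR) = 405×14.4/(1.37×8.314) = 512 K.
Polytropic n=1.32: T₂ = T₁(V₁/V₂)^(n−1) = 512×(0.245)^0.32 = 326 K; P₂ = P₁(V₁/V₂)^n = 63.3 kPa.
W = (P₁V₁−P₂V₂)/(n−1) = (405×14.4−63.3×58.8)/0.32 = 6600 J.
ΔU = nCvΔT = 1.37×37.8×(326−512) = -9610 J.
Q = ΔU + W = -3000 J.

-3000 J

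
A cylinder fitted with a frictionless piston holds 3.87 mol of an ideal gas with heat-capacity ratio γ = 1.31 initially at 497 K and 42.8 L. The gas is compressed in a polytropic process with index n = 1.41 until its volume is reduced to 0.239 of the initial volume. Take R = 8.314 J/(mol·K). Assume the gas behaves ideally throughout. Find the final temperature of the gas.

894 K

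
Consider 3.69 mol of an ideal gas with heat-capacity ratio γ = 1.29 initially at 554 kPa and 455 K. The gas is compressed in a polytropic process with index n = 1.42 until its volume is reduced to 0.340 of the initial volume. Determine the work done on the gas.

V₁ = nRT₁/P₁ = 3.69×8.314×455/554 = 25.2 L.
Polytropic n=1.42: T₂ = T₁(V₁/V₂)^(n−1) = 455×(2.94)^0.42 = 716 K; P₂ = P₁(V₁/V₂)^n = 2560 kPa.
W = (P₁V₁−P₂V₂)/(n−1) = (554×25.2−2560×8.57)/0.42 = -19000 J.
Work done on the gas = −W_by = 19000 J.

19000 J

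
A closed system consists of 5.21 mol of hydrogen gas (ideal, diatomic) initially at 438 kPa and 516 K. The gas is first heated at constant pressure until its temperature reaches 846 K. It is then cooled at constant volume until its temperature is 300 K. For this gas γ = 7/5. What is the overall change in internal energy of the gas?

-23400 J

V₁ = nRT₁/P₁ = 5.21×8.314×516/438 = 51.0 L.
Step 1 — Isobaric: P stays 438 kPa; V/T = const ⇒ T₂ = 846 K, V₂ = 83.7 L.
W = PΔV = 438×(83.7−51.0) kPa·L = 14300 J.
ΔU = nCvΔT = 5.21×20.8×(846−516) = 35700 J.
Q = ΔU + W = nCpΔT = 50000 J.
State after step 1: P = 438 kPa, V = 83.7 L, T = 846 K.
Step 2 — Isochoric: V stays 83.7 L; P/T = const ⇒ T₂ = 300 K, P₂ = 155 kPa.
W = 0 (no volume change).
ΔU = nCvΔT = 5.21×20.8×(300−846) = -59100 J.
Q = ΔU = -59100 J.
Net over both steps: W = 14300 J, Q = -9100 J, ΔU = -23400 J.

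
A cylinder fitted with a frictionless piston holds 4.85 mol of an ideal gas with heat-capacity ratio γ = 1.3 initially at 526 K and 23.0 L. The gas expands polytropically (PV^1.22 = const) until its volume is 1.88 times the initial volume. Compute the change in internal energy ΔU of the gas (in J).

-9170 J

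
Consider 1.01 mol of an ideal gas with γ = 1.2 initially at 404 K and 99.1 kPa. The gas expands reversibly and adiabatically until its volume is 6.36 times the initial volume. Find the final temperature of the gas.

V₁ = nRT₁/P₁ = 1.01×8.314×404/99.1 = 34.2 L.
Adiabatic: TV^(γ−1) = const ⇒ T₂ = 404×(0.157)^0.200 = 279 K; PV^γ = const ⇒ P₂ = 10.8 kPa.

279 K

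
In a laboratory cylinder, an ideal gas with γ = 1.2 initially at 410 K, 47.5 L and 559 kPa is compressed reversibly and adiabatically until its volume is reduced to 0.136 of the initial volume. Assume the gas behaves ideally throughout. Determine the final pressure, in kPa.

6130 kPa

Adiabatic: TV^(γ−1) = const ⇒ T₂ = 410×(7.35)^0.200 = 611 K; PV^γ = const ⇒ P₂ = 6130 kPa.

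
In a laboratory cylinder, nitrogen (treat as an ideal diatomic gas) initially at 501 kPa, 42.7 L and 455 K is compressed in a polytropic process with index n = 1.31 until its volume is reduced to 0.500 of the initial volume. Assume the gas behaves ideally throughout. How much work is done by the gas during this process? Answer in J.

-16500 J

n = P₁V₁/(RT₁) = 501×42.7/(8.314×455) = 5.66 mol.
Polytropic n=1.31: T₂ = T₁(V₁/V₂)^(n−1) = 455×(2.00)^0.31 = 564 K; P₂ = P₁(V₁/V₂)^n = 1240 kPa.
W = (P₁V₁−P₂V₂)/(n−1) = (501×42.7−1240×21.4)/0.31 = -16500 J.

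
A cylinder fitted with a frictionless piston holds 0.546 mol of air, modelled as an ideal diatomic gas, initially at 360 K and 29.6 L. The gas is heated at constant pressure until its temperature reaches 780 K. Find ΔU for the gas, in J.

4770 J

P₁ = nRT₁/V₁ = 0.546×8.314×360/29.6 = 55.2 kPa.
Isobaric: P stays 55.2 kPa; V/T = const ⇒ T₂ = 780 K, V₂ = 64.1 L.
For an ideal gas ΔU = nCvΔT with Cv = (5/2)R = 20.8 J/(mol·K).
ΔU = 0.546×20.8×(780−360) = 4770 J.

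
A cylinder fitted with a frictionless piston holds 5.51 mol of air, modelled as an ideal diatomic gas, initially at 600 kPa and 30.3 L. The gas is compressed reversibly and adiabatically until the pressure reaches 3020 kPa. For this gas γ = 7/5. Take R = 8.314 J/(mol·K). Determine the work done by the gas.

T₁ = P₁V₁/(nR) = 600×30.3/(5.51×8.314) = 397 K.
Adiabatic: T₂/T₁ = (P₂/P₁)^((γ−1)/γ) ⇒ T₂ = 397×(5.03)^0.286 = 630 K; V₂ = 9.55 L.
ΔU = nCvΔT = 5.51×20.8×(630−397) = 26700 J.
Q = 0 for an adiabatic process, so W = −ΔU = -26700 J.

-26700 J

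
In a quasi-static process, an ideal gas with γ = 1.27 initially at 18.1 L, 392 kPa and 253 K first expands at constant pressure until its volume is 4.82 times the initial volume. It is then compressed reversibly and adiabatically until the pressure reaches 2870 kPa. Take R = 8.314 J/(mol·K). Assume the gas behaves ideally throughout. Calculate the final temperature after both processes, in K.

n = P₁V₁/(RT₁) = 392×18.1/(8.314×253) = 3.37 mol.
Step 1 — Isobaric: P stays 392 kPa; V/T = const ⇒ T₂ = 1220 K, V₂ = 87.2 L.
W = PΔV = 392×(87.2−18.1) kPa·L = 27100 J.
ΔU = nCvΔT = 3.37×30.8×(1220−253) = 100000 J.
Q = ΔU + W = nCpΔT = 127000 J.
State after step 1: P = 392 kPa, V = 87.2 L, T = 1220 K.
Step 2 — Adiabatic: T₂/T₁ = (P₂/P₁)^((γ−1)/γ) ⇒ T₂ = 1220×(7.32)^0.213 = 1860 K; V₂ = 18.2 L.
ΔU = nCvΔT = 3.37×30.8×(1860−1220) = 66700 J.
Q = 0 for an adiabatic process, so W = −ΔU = -66700 J.
Net over both steps: W = -39600 J, Q = 127000 J, ΔU = 167000 J.

1860 K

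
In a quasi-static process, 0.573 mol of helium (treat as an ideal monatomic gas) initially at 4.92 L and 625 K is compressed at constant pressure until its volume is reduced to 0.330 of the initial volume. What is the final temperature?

206 K

P₁ = nRT₁/V₁ = 0.573×8.314×625/4.92 = 605 kPa.
Isobaric: P stays 605 kPa; V/T = const ⇒ T₂ = 206 K, V₂ = 1.62 L.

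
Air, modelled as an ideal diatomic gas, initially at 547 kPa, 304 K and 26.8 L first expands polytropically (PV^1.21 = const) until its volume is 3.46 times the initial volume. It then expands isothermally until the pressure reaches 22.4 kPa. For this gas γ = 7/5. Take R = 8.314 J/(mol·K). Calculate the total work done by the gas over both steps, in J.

n = P₁V₁/(RT₁) = 547×26.8/(8.314×304) = 5.80 mol.
Step 1 — Polytropic n=1.21: T₂ = T₁(V₁/V₂)^(n−1) = 304×(0.289)^0.21 = 234 K; P₂ = P₁(V₁/V₂)^n = 122 kPa.
W = (P₁V₁−P₂V₂)/(n−1) = (547×26.8−122×92.7)/0.21 = 16000 J.
ΔU = nCvΔT = 5.80×20.8×(234−304) = -8410 J.
Q = ΔU + W = 7610 J.
State after step 1: P = 122 kPa, V = 92.7 L, T = 234 K.
Step 2 — Isothermal: T stays 234 K; PV = const ⇒ V₂ = 504 L, P₂ = 22.4 kPa.
ΔU = 0 (ideal gas, T constant).
W = nRT ln(V₂/V₁) = 5.80×8.314×234×ln(5.44) = 19100 J.
Q = ΔU + W = 19100 J.
Net over both steps: W = 35100 J, Q = 26700 J, ΔU = -8410 J.

35100 J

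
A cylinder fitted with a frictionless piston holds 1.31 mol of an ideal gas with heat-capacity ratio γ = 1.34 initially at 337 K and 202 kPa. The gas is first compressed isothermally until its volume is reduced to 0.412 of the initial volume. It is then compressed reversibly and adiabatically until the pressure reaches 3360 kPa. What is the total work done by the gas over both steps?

V₁ = nRT₁/P₁ = 1.31×8.314×337/202 = 18.2 L.
Step 1 — Isothermal: T stays 337 K; PV = const ⇒ V₂ = 7.49 L, P₂ = 490 kPa.
ΔU = 0 (ideal gas, T constant).
W = nRT ln(V₂/V₁) = 1.31×8.314×337×ln(0.412) = -3250 J.
Q = ΔU + W = -3250 J.
State after step 1: P = 490 kPa, V = 7.49 L, T = 337 K.
Step 2 — Adiabatic: T₂/T₁ = (P₂/P₁)^((γ−1)/γ) ⇒ T₂ = 337×(6.85)^0.254 = 549 K; V₂ = 1.78 L.
ΔU = nCvΔT = 1.31×24.5×(549−337) = 6800 J.
Q = 0 for an adiabatic process, so W = −ΔU = -6800 J.
Net over both steps: W = -10100 J, Q = -3250 J, ΔU = 6800 J.

-10100 J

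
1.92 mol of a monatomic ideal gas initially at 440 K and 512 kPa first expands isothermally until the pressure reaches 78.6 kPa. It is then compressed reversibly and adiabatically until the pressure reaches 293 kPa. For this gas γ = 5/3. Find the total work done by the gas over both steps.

V₁ = nRT₁/P₁ = 1.92×8.314×440/512 = 13.7 L.
Step 1 — Isothermal: T stays 440 K; PV = const ⇒ V₂ = 89.4 L, P₂ = 78.6 kPa.
ΔU = 0 (ideal gas, T constant).
W = nRT ln(V₂/V₁) = 1.92×8.314×440×ln(6.51) = 13200 J.
Q = ΔU + W = 13200 J.
State after step 1: P = 78.6 kPa, V = 89.4 L, T = 440 K.
Step 2 — Adiabatic: T₂/T₁ = (P₂/P₁)^((γ−1)/γ) ⇒ T₂ = 440×(3.73)^0.400 = 745 K; V₂ = 40.6 L.
ΔU = nCvΔT = 1.92×12.5×(745−440) = 7300 J.
Q = 0 for an adiabatic process, so W = −ΔU = -7300 J.
Net over both steps: W = 5860 J, Q = 13200 J, ΔU = 7300 J.

5860 J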